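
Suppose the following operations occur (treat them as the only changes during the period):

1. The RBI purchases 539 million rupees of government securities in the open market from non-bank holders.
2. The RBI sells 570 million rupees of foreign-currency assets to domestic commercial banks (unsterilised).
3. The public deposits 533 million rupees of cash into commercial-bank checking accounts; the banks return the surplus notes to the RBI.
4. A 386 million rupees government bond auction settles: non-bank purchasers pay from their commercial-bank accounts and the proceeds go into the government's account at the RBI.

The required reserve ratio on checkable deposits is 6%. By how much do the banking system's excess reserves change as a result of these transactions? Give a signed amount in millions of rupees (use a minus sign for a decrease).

+74.84 million

Asset purchase (from non-banks) 539 million rupees: reserves +539M, deposits +539M.
FX sale 570 million rupees: reserves −570M, deposits 0.
Currency deposit 533 million rupees: reserves +533M, deposits +533M.
Government account inflow 386 million rupees: reserves −386M, deposits −386M.
Totals: Δreserves = +116M, Δdeposits = +686M.
Δrequired reserves = 6% × +686M = +41.16M.
Δexcess reserves = Δreserves − Δrequired = +116M − (+41.16M) = +74.84 million.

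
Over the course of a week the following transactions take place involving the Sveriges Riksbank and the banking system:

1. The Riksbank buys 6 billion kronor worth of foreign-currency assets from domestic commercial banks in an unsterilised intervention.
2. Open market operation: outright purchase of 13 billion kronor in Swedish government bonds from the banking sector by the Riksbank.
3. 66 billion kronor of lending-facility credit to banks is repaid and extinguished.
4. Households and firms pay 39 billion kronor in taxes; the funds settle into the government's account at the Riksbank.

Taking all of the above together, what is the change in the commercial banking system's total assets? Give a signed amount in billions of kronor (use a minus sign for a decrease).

FX purchase 6 billion kronor: just an asset swap on bank balance sheets → 0.
OMO purchase (from banks) 13 billion kronor: just an asset swap on bank balance sheets → 0.
Discount-window repayment 66 billion kronor: bank balance sheets shrink → −66B.
Government account inflow 39 billion kronor: bank balance sheets shrink → −39B.
Net: 0 + 0 − 66 − 39 = -105 billion.

-105 billion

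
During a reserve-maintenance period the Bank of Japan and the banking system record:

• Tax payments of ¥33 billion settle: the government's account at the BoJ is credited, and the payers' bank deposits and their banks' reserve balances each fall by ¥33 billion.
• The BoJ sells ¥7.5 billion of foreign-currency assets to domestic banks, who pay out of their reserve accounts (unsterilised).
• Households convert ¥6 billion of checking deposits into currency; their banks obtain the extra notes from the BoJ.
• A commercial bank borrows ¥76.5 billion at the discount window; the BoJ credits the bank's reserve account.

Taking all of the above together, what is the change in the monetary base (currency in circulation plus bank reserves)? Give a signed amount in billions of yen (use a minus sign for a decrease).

+¥36 billion

Government account inflow ¥33 billion: reserves shift to a non-base liability → −¥33B.
FX sale ¥7.5 billion: BoJ balance sheet contracts → −¥7.5B.
Currency withdrawal ¥6 billion: just a shift between currency and reserves — both are base money → 0.
Discount-window loan ¥76.5 billion: BoJ balance sheet expands → +¥76.5B.
Net: −33 − 7.5 + 0 + 76.5 = +¥36 billion.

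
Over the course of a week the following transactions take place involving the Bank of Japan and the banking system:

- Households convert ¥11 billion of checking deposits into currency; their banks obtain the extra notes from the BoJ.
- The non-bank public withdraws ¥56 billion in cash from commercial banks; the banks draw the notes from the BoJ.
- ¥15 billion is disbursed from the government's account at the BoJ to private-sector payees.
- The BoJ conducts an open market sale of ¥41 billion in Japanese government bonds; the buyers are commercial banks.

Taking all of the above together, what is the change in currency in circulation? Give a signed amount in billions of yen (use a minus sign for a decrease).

Currency withdrawal ¥11 billion: notes leave the central bank → +¥11B.
Currency withdrawal ¥56 billion: notes leave the central bank → +¥56B.
Government spending ¥15 billion: no currency enters or leaves circulation → 0.
OMO sale (to banks) ¥41 billion: no currency enters or leaves circulation → 0.
Net: 11 + 56 + 0 + 0 = +¥67 billion.

+¥67 billion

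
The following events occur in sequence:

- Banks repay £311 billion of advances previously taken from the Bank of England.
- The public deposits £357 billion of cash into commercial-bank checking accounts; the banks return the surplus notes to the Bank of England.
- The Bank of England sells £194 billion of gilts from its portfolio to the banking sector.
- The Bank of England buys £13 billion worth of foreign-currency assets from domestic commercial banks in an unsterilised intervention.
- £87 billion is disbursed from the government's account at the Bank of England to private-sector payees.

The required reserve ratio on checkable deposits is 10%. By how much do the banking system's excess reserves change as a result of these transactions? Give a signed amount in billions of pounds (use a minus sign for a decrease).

-£92.4 billion

Discount-window repayment £311 billion: reserves −£311B, deposits 0.
Currency deposit £357 billion: reserves +£357B, deposits +£357B.
OMO sale (to banks) £194 billion: reserves −£194B, deposits 0.
FX purchase £13 billion: reserves +£13B, deposits 0.
Government spending £87 billion: reserves +£87B, deposits +£87B.
Totals: Δreserves = −£48B, Δdeposits = +£444B.
Δrequired reserves = 10% × +£444B = +£44.4B.
Δexcess reserves = Δreserves − Δrequired = −£48B − (+£44.4B) = -£92.4 billion.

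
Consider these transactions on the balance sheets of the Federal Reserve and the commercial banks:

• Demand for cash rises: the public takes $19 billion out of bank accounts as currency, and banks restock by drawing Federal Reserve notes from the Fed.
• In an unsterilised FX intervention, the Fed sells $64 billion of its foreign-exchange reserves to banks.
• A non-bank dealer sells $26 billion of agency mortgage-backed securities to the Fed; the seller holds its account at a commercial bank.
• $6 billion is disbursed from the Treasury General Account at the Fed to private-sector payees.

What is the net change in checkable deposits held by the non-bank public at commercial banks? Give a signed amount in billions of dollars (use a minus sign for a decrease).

Fed balance sheet:
  Assets:      Securities +$26B, Foreign assets −$64B
  Liabilities: Bank reserves −$51B, Currency in circulation +$19B, Government deposits −$6B
Commercial banking system:
  Assets:      Reserves at CB −$51B, Foreign assets +$64B
  Liabilities: Checkable deposits +$13B
So the change in checkable deposits held by the non-bank public at commercial banks is +$13 billion.

+$13 billion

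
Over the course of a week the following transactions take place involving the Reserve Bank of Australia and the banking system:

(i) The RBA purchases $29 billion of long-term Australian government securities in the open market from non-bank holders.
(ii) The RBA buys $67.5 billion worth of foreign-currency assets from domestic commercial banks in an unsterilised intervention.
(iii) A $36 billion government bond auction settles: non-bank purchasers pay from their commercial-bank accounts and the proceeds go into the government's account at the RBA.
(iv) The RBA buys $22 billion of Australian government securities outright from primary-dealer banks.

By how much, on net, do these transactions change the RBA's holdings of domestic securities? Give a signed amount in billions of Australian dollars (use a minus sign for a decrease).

RBA balance sheet:
  Assets:      Securities +$51B, Foreign assets +$67.5B
  Liabilities: Bank reserves +$82.5B, Government deposits +$36B
So the change in the RBA's holdings of domestic securities is +$51 billion.

+$51 billion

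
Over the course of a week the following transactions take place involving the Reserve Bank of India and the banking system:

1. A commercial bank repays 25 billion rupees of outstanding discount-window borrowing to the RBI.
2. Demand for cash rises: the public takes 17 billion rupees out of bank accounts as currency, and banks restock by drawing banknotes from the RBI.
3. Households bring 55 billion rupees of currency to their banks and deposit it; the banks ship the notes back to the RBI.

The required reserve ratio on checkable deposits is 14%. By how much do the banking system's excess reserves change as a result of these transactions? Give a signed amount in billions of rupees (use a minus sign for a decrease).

+7.68 billion

Discount-window repayment 25 billion rupees: reserves −25B, deposits 0.
Currency withdrawal 17 billion rupees: reserves −17B, deposits −17B.
Currency deposit 55 billion rupees: reserves +55B, deposits +55B.
Totals: Δreserves = +13B, Δdeposits = +38B.
Δrequired reserves = 14% × +38B = +5.32B.
Δexcess reserves = Δreserves − Δrequired = +13B − (+5.32B) = +7.68 billion.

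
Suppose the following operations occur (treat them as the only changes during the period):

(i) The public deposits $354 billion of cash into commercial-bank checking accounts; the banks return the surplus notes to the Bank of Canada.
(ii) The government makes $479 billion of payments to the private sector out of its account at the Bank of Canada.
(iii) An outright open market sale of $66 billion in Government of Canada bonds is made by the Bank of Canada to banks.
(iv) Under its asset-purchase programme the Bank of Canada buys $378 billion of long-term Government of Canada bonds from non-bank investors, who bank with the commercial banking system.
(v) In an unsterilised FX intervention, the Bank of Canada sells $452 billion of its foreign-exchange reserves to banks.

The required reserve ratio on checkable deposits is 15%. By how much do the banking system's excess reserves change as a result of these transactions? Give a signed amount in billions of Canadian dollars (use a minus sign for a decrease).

Currency deposit $354 billion: reserves +$354B, deposits +$354B.
Government spending $479 billion: reserves +$479B, deposits +$479B.
OMO sale (to banks) $66 billion: reserves −$66B, deposits 0.
Asset purchase (from non-banks) $378 billion: reserves +$378B, deposits +$378B.
FX sale $452 billion: reserves −$452B, deposits 0.
Totals: Δreserves = +$693B, Δdeposits = +$1211B.
Δrequired reserves = 15% × +$1211B = +$181.65B.
Δexcess reserves = Δreserves − Δrequired = +$693B − (+$181.65B) = +$511.35 billion.

+$511.35 billion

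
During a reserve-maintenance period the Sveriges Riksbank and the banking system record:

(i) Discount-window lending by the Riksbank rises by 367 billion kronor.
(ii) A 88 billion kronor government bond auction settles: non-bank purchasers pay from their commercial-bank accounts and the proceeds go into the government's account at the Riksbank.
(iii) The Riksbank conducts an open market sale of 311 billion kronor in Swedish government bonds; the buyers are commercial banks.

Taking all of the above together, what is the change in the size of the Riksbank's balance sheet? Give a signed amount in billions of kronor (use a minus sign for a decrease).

Discount-window loan 367 billion kronor: a Riksbank asset is acquired → +367B.
Government account inflow 88 billion kronor: only the composition of liabilities changes → 0.
OMO sale (to banks) 311 billion kronor: a Riksbank asset is shed → −311B.
Net: 367 + 0 − 311 = +56 billion.

+56 billion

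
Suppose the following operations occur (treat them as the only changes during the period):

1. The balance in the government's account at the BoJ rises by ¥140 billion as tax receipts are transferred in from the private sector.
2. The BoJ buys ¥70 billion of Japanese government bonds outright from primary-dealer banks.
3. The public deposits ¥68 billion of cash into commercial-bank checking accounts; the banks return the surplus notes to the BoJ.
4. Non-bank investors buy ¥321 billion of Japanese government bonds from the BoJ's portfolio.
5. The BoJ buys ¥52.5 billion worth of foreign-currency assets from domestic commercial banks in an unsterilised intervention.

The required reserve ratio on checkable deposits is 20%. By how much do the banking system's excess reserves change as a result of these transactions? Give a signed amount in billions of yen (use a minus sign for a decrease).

Government account inflow ¥140 billion: reserves −¥140B, deposits −¥140B.
OMO purchase (from banks) ¥70 billion: reserves +¥70B, deposits 0.
Currency deposit ¥68 billion: reserves +¥68B, deposits +¥68B.
Asset sale (to non-banks) ¥321 billion: reserves −¥321B, deposits −¥321B.
FX purchase ¥52.5 billion: reserves +¥52.5B, deposits 0.
Totals: Δreserves = −¥270.5B, Δdeposits = −¥393B.
Δrequired reserves = 20% × −¥393B = −¥78.6B.
Δexcess reserves = Δreserves − Δrequired = −¥270.5B − (−¥78.6B) = -¥191.9 billion.

-¥191.9 billion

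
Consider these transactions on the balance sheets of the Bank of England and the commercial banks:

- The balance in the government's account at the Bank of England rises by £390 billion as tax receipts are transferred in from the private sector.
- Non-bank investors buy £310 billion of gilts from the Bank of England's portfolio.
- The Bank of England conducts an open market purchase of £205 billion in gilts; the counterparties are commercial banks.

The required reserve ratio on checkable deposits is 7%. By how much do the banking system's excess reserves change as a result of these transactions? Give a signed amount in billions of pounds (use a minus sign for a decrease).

-£446 billion

Government account inflow £390 billion: reserves −£390B, deposits −£390B.
Asset sale (to non-banks) £310 billion: reserves −£310B, deposits −£310B.
OMO purchase (from banks) £205 billion: reserves +£205B, deposits 0.
Totals: Δreserves = −£495B, Δdeposits = −£700B.
Δrequired reserves = 7% × −£700B = −£49B.
Δexcess reserves = Δreserves − Δrequired = −£495B − (−£49B) = -£446 billion.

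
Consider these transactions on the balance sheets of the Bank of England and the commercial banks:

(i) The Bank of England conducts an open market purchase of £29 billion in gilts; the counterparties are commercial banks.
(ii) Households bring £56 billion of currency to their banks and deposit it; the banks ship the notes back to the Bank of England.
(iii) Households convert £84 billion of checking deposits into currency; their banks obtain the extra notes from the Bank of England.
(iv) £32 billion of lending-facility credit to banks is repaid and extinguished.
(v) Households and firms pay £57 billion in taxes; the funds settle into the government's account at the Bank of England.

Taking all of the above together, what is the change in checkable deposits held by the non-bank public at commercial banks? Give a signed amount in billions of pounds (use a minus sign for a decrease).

OMO purchase (from banks) £29 billion: the counterparty is a bank, so public deposits are unchanged → 0.
Currency deposit £56 billion: non-bank counterparties' bank balances rise → +£56B.
Currency withdrawal £84 billion: non-bank counterparties' bank balances fall → −£84B.
Discount-window repayment £32 billion: the counterparty is a bank, so public deposits are unchanged → 0.
Government account inflow £57 billion: non-bank counterparties' bank balances fall → −£57B.
Net: 0 + 56 − 84 + 0 − 57 = -£85 billion.

-£85 billion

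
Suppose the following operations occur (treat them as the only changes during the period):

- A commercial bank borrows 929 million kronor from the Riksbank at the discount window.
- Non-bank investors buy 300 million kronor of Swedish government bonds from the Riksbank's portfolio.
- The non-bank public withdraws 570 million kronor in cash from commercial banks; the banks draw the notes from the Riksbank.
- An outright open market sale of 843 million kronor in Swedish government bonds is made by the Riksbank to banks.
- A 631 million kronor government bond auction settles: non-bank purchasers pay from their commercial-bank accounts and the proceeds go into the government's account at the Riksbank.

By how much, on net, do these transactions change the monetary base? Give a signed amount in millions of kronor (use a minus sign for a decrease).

Riksbank balance sheet:
  Assets:      Securities −1143M, Loans to banks +929M
  Liabilities: Bank reserves −1415M, Currency in circulation +570M, Government deposits +631M
Monetary base = currency + reserves: +570M + (−1415M) = -845 million.

-845 million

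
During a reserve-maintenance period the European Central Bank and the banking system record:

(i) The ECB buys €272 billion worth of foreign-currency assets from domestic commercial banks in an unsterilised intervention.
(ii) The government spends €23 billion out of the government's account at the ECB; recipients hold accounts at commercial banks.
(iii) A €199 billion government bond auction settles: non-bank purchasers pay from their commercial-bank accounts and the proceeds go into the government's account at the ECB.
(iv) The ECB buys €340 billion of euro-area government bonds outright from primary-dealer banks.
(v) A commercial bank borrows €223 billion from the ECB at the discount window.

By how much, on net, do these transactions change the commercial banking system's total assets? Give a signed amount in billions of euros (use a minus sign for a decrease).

ECB balance sheet:
  Assets:      Securities +€340B, Loans to banks +€223B, Foreign assets +€272B
  Liabilities: Bank reserves +€659B, Government deposits +€176B
Commercial banking system:
  Assets:      Reserves at CB +€659B, Securities −€340B, Foreign assets −€272B
  Liabilities: Checkable deposits −€176B, Borrowings from CB +€223B
Change in total bank assets = +€47 billion.

+€47 billion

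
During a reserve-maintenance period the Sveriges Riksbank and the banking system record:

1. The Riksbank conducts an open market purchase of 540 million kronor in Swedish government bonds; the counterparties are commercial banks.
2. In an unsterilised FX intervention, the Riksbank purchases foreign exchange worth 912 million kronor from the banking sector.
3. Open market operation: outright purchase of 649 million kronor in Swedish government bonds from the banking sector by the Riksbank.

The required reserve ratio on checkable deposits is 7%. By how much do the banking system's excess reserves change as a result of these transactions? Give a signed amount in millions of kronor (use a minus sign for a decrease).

OMO purchase (from banks) 540 million kronor: reserves +540M, deposits 0.
FX purchase 912 million kronor: reserves +912M, deposits 0.
OMO purchase (from banks) 649 million kronor: reserves +649M, deposits 0.
Totals: Δreserves = +2101M, Δdeposits = 0.
Δrequired reserves = 7% × 0 = 0.
Δexcess reserves = Δreserves − Δrequired = +2101M − (0) = +2101 million.

+2101 million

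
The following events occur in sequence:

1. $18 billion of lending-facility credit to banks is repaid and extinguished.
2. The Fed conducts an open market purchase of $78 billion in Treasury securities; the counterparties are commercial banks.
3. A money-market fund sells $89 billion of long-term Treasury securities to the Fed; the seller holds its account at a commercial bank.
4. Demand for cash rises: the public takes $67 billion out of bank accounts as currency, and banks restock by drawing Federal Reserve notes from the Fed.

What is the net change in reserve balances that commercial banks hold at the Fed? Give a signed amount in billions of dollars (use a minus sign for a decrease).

Fed balance sheet:
  Assets:      Securities +$167B, Loans to banks −$18B
  Liabilities: Bank reserves +$82B, Currency in circulation +$67B
Commercial banking system:
  Assets:      Reserves at CB +$82B, Securities −$78B
  Liabilities: Checkable deposits +$22B, Borrowings from CB −$18B
So the change in reserve balances that commercial banks hold at the Fed is +$82 billion.

+$82 billion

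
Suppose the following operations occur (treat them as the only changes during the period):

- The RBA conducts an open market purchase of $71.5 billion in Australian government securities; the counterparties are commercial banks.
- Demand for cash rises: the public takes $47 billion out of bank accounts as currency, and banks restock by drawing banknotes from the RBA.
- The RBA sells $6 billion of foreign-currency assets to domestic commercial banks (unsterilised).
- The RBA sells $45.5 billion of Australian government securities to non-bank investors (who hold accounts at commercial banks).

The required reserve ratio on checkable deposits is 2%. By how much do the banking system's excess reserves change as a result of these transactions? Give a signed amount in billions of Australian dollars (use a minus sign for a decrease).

-$25.15 billion

OMO purchase (from banks) $71.5 billion: reserves +$71.5B, deposits 0.
Currency withdrawal $47 billion: reserves −$47B, deposits −$47B.
FX sale $6 billion: reserves −$6B, deposits 0.
Asset sale (to non-banks) $45.5 billion: reserves −$45.5B, deposits −$45.5B.
Totals: Δreserves = −$27B, Δdeposits = −$92.5B.
Δrequired reserves = 2% × −$92.5B = −$1.85B.
Δexcess reserves = Δreserves − Δrequired = −$27B − (−$1.85B) = -$25.15 billion.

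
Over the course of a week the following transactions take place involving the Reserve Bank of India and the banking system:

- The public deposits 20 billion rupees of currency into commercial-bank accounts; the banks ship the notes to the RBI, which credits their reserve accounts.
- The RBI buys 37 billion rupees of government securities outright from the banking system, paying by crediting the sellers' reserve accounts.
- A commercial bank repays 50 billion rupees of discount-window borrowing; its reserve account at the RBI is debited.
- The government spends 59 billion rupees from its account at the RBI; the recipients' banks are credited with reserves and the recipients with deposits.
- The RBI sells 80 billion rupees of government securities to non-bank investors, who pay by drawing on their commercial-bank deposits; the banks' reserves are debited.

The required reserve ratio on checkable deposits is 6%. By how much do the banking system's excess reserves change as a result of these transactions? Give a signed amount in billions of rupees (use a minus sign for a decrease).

Currency deposit 20 billion rupees: reserves +20B, deposits +20B.
OMO purchase (from banks) 37 billion rupees: reserves +37B, deposits 0.
Discount-window repayment 50 billion rupees: reserves −50B, deposits 0.
Government spending 59 billion rupees: reserves +59B, deposits +59B.
Asset sale (to non-banks) 80 billion rupees: reserves −80B, deposits −80B.
Totals: Δreserves = −14B, Δdeposits = −1B.
Δrequired reserves = 6% × −1B = −0.06B.
Δexcess reserves = Δreserves − Δrequired = −14B − (−0.06B) = -13.94 billion.

-13.94 billion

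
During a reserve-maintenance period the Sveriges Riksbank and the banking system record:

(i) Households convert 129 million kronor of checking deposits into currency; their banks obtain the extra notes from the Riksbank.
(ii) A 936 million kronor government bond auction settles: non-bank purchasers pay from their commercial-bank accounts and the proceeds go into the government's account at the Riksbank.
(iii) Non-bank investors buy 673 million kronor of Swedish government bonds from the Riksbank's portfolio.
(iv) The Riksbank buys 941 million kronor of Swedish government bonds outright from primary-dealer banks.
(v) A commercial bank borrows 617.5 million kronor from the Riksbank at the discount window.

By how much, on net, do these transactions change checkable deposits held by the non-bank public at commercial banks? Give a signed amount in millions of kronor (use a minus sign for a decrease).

-1738 million

Currency withdrawal 129 million kronor: non-bank counterparties' bank balances fall → −129M.
Government account inflow 936 million kronor: non-bank counterparties' bank balances fall → −936M.
Asset sale (to non-banks) 673 million kronor: non-bank counterparties' bank balances fall → −673M.
OMO purchase (from banks) 941 million kronor: the counterparty is a bank, so public deposits are unchanged → 0.
Discount-window loan 617.5 million kronor: the counterparty is a bank, so public deposits are unchanged → 0.
Net: −129 − 936 − 673 + 0 + 0 = -1738 million.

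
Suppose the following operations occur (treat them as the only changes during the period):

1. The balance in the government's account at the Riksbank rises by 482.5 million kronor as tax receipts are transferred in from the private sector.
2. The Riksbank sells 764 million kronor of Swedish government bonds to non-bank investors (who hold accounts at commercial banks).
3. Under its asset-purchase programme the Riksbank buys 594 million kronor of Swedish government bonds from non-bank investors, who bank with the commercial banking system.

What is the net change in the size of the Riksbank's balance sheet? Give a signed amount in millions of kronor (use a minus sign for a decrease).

Riksbank balance sheet:
  Assets:      Securities −170M
  Liabilities: Bank reserves −652.5M, Government deposits +482.5M
Commercial banking system:
  Assets:      Reserves at CB −652.5M
  Liabilities: Checkable deposits −652.5M
Change in total Riksbank assets = -170 million.

-170 million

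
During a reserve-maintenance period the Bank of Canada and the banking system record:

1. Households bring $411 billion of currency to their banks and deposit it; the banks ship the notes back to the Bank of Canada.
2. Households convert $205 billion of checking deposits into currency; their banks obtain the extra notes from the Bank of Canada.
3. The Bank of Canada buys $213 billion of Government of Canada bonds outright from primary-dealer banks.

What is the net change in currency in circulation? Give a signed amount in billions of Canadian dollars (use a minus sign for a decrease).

-$206 billion

Bank of Canada balance sheet:
  Assets:      Securities +$213B
  Liabilities: Bank reserves +$419B, Currency in circulation −$206B
So the change in currency in circulation is -$206 billion.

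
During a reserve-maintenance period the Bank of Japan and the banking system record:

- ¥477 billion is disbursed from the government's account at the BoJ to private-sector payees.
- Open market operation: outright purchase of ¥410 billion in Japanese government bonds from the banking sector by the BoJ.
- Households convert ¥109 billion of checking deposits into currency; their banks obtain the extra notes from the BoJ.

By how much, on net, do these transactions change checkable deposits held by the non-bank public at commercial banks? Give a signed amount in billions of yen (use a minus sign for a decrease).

Government spending ¥477 billion: non-bank counterparties' bank balances rise → +¥477B.
OMO purchase (from banks) ¥410 billion: the counterparty is a bank, so public deposits are unchanged → 0.
Currency withdrawal ¥109 billion: non-bank counterparties' bank balances fall → −¥109B.
Net: 477 + 0 − 109 = +¥368 billion.

+¥368 billion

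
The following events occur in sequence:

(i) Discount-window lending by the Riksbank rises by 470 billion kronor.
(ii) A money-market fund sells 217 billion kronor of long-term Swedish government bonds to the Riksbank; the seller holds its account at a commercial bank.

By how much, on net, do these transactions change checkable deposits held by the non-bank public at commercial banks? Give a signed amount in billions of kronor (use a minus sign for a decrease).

+217 billion

Discount-window loan 470 billion kronor: the counterparty is a bank, so public deposits are unchanged → 0.
Asset purchase (from non-banks) 217 billion kronor: non-bank counterparties' bank balances rise → +217B.
Net: 0 + 217 = +217 billion.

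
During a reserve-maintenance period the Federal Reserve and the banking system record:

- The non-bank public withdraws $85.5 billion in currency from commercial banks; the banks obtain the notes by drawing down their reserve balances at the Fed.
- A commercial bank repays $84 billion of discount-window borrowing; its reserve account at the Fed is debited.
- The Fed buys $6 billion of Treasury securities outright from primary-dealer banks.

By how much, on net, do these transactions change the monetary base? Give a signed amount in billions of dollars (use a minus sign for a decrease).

-$78 billion

Currency withdrawal $85.5 billion: just a shift between currency and reserves — both are base money → 0.
Discount-window repayment $84 billion: Fed balance sheet contracts → −$84B.
OMO purchase (from banks) $6 billion: Fed balance sheet expands → +$6B.
Net: 0 − 84 + 6 = -$78 billion.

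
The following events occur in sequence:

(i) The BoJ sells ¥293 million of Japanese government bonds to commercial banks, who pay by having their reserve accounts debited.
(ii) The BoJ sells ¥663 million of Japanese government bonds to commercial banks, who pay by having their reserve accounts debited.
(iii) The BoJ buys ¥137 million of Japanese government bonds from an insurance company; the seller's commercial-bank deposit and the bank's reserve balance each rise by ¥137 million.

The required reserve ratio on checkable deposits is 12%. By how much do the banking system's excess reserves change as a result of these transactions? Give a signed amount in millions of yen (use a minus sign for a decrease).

OMO sale (to banks) ¥293 million: reserves −¥293M, deposits 0.
OMO sale (to banks) ¥663 million: reserves −¥663M, deposits 0.
Asset purchase (from non-banks) ¥137 million: reserves +¥137M, deposits +¥137M.
Totals: Δreserves = −¥819M, Δdeposits = +¥137M.
Δrequired reserves = 12% × +¥137M = +¥16.44M.
Δexcess reserves = Δreserves − Δrequired = −¥819M − (+¥16.44M) = -¥835.44 million.

-¥835.44 million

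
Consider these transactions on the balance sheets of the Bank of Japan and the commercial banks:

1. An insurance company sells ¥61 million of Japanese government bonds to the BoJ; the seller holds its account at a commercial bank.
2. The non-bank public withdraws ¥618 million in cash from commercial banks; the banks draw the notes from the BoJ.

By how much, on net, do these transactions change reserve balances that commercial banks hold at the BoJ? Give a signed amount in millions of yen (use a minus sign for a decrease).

-¥557 million

BoJ balance sheet:
  Assets:      Securities +¥61M
  Liabilities: Bank reserves −¥557M, Currency in circulation +¥618M
Commercial banking system:
  Assets:      Reserves at CB −¥557M
  Liabilities: Checkable deposits −¥557M
So the change in reserve balances that commercial banks hold at the BoJ is -¥557 million.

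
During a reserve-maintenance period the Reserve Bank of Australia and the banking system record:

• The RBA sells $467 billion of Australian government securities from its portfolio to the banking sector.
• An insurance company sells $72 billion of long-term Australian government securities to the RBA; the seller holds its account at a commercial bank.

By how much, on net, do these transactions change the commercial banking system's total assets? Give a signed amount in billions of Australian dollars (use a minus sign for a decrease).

RBA balance sheet:
  Assets:      Securities −$395B
  Liabilities: Bank reserves −$395B
Commercial banking system:
  Assets:      Reserves at CB −$395B, Securities +$467B
  Liabilities: Checkable deposits +$72B
Change in total bank assets = +$72 billion.

+$72 billion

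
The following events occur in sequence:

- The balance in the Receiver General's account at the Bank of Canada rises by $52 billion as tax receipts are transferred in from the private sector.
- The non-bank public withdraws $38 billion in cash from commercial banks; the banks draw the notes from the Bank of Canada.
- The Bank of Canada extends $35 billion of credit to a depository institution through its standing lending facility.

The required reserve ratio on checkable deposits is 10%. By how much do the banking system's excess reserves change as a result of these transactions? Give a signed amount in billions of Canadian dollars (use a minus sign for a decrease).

-$46 billion

Government account inflow $52 billion: reserves −$52B, deposits −$52B.
Currency withdrawal $38 billion: reserves −$38B, deposits −$38B.
Discount-window loan $35 billion: reserves +$35B, deposits 0.
Totals: Δreserves = −$55B, Δdeposits = −$90B.
Δrequired reserves = 10% × −$90B = −$9B.
Δexcess reserves = Δreserves − Δrequired = −$55B − (−$9B) = -$46 billion.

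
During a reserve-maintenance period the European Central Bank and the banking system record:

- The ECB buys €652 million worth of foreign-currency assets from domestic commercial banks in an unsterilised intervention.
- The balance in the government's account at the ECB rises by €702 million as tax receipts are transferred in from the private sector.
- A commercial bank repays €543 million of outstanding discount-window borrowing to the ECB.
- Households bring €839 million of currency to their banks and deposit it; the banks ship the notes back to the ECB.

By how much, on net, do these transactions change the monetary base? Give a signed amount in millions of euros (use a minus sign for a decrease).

-€593 million

FX purchase €652 million: ECB balance sheet expands → +€652M.
Government account inflow €702 million: reserves shift to a non-base liability → −€702M.
Discount-window repayment €543 million: ECB balance sheet contracts → −€543M.
Currency deposit €839 million: just a shift between currency and reserves — both are base money → 0.
Net: 652 − 702 − 543 + 0 = -€593 million.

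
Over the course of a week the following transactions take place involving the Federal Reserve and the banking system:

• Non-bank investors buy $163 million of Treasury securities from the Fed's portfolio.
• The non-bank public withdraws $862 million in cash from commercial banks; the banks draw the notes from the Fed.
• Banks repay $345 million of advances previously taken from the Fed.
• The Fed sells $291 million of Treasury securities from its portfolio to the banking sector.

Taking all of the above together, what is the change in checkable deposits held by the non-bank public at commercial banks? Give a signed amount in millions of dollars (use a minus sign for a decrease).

Asset sale (to non-banks) $163 million: non-bank counterparties' bank balances fall → −$163M.
Currency withdrawal $862 million: non-bank counterparties' bank balances fall → −$862M.
Discount-window repayment $345 million: the counterparty is a bank, so public deposits are unchanged → 0.
OMO sale (to banks) $291 million: the counterparty is a bank, so public deposits are unchanged → 0.
Net: −163 − 862 + 0 + 0 = -$1025 million.

-$1025 million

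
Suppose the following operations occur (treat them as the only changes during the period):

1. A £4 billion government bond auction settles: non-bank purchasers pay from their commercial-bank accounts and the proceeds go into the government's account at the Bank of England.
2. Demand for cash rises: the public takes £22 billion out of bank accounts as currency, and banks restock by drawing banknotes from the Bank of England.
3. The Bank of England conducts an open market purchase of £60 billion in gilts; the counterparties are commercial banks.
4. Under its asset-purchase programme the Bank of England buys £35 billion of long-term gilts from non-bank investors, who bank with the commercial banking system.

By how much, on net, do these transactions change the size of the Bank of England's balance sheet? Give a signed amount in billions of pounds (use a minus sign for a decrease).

+£95 billion

Government account inflow £4 billion: only the composition of liabilities changes → 0.
Currency withdrawal £22 billion: only the composition of liabilities changes → 0.
OMO purchase (from banks) £60 billion: a Bank of England asset is acquired → +£60B.
Asset purchase (from non-banks) £35 billion: a Bank of England asset is acquired → +£35B.
Net: 0 + 0 + 60 + 35 = +£95 billion.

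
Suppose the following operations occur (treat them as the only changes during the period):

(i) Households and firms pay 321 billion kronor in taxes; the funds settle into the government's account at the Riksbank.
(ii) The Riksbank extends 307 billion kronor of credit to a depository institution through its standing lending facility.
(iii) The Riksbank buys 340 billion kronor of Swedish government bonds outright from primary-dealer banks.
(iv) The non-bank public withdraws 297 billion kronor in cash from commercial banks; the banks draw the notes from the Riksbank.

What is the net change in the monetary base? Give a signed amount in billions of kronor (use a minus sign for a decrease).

+326 billion

Riksbank balance sheet:
  Assets:      Securities +340B, Loans to banks +307B
  Liabilities: Bank reserves +29B, Currency in circulation +297B, Government deposits +321B
Commercial banking system:
  Assets:      Reserves at CB +29B, Securities −340B
  Liabilities: Checkable deposits −618B, Borrowings from CB +307B
Monetary base = currency + reserves: +297B + (+29B) = +326 billion.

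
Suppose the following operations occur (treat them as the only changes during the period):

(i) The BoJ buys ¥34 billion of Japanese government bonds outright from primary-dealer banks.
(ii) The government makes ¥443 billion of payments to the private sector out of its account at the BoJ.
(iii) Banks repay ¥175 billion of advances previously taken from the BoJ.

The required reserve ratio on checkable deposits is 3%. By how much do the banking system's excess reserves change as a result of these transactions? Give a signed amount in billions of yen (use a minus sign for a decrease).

OMO purchase (from banks) ¥34 billion: reserves +¥34B, deposits 0.
Government spending ¥443 billion: reserves +¥443B, deposits +¥443B.
Discount-window repayment ¥175 billion: reserves −¥175B, deposits 0.
Totals: Δreserves = +¥302B, Δdeposits = +¥443B.
Δrequired reserves = 3% × +¥443B = +¥13.29B.
Δexcess reserves = Δreserves − Δrequired = +¥302B − (+¥13.29B) = +¥288.71 billion.

+¥288.71 billion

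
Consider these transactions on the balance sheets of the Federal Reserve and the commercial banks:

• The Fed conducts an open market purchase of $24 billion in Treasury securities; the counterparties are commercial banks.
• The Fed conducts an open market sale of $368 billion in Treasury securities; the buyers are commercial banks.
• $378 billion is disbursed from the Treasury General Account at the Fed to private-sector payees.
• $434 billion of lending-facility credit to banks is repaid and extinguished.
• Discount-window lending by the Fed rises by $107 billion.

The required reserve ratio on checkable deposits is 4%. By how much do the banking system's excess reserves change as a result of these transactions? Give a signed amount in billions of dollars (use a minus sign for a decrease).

-$308.12 billion

OMO purchase (from banks) $24 billion: reserves +$24B, deposits 0.
OMO sale (to banks) $368 billion: reserves −$368B, deposits 0.
Government spending $378 billion: reserves +$378B, deposits +$378B.
Discount-window repayment $434 billion: reserves −$434B, deposits 0.
Discount-window loan $107 billion: reserves +$107B, deposits 0.
Totals: Δreserves = −$293B, Δdeposits = +$378B.
Δrequired reserves = 4% × +$378B = +$15.12B.
Δexcess reserves = Δreserves − Δrequired = −$293B − (+$15.12B) = -$308.12 billion.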